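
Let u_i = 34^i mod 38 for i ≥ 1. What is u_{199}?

Computing terms: u_1 = 34; u_2 = 16; u_3 = 12; u_4 = 28; u_5 = 2; u_6 = 30; u_7 = 32; u_8 = 24; u_9 = 18; u_{10} = 4; u_{11} = 22; u_{12} = 26; u_{13} = 10; u_{14} = 36; u_{15} = 8; u_{16} = 6; u_{17} = 14; u_{18} = 20; u_{19} = 34.
The sequence repeats with period 18.
(199 - 1) mod 18 = 0, so u_{199} = u_1 = 34.

34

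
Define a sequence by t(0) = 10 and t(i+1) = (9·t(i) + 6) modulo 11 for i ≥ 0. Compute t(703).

Computing terms: t(0) = 10; t(1) = 8; t(2) = 1; t(3) = 4; t(4) = 9; t(5) = 10.
Since t(5) = t(0) = 10, the sequence is periodic with period 5.
So t(703) = t(0 + ((703-0) mod 5)) = t(3) = 4.

4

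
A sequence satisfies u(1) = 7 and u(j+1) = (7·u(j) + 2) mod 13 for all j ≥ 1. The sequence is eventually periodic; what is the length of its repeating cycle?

Computing terms: u(1) = 7; u(2) = 12; u(3) = 8; u(4) = 6; u(5) = 5; u(6) = 11; u(7) = 1; u(8) = 9; u(9) = 0; u(10) = 2; u(11) = 3; u(12) = 10; u(13) = 7.
Since u(13) = u(1) = 7, the sequence is periodic with period 12.

12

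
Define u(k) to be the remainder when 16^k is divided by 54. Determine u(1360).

16

u(1) = 16, u(2) = 40, u(3) = 46, u(4) = 34, u(5) = 4, u(6) = 10, u(7) = 52, u(8) = 22, u(9) = 28, u(10) = 16.
Since u(10) = u(1) = 16, the sequence is periodic with period 9.
(1360 - 1) mod 9 = 0, so u(1360) = u(1) = 16.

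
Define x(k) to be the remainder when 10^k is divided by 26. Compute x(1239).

x(0) = 1, x(1) = 10, x(2) = 22, x(3) = 12, x(4) = 16, x(5) = 4, x(6) = 14, x(7) = 10.
Since x(7) = x(1) = 10, the sequence is eventually periodic: after a pre-period of length 1 it cycles with period 6.
For k ≥ 1, x(k) depends only on (k - 1) mod 6. (1239 - 1) mod 6 = 2, so x(1239) = x(3) = 12.

12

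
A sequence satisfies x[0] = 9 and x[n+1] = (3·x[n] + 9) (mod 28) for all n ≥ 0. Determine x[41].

We have x[0] = 9, x[1] = 8, x[2] = 5, x[3] = 24, x[4] = 25, x[5] = 0, x[6] = 9.
The sequence repeats with period 6.
(41 - 0) mod 6 = 5, so x[41] = x[5] = 0.

0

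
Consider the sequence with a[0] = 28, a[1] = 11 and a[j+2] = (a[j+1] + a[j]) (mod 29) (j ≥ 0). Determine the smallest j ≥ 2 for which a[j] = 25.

Listing terms: a[0] = 28, a[1] = 11, a[2] = 10, a[3] = 21, a[4] = 2, a[5] = 23, a[6] = 25, a[7] = 19, a[8] = 15, a[9] = 5, a[10] = 20, a[11] = 25, a[12] = 16, a[13] = 12, a[14] = 28, a[15] = 11.
Since (a[14], a[15]) = (a[0], a[1]) = (28, 11) (two consecutive terms determine the rest), the sequence is periodic with period 14.
The value 25 first appears (with j ≥ 2) at a[6].

6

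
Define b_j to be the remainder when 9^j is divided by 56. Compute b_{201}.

We have b_0 = 1; b_1 = 9; b_2 = 25; b_3 = 1.
The sequence repeats with period 3.
So b_{201} = b_{0 + ((201-0) mod 3)} = b_0 = 1.

1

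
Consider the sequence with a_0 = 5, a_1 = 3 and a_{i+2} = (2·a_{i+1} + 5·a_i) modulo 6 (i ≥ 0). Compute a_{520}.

3

a_0 = 5; a_1 = 3; a_2 = 1; a_3 = 5; a_4 = 3.
The sequence repeats with period 3.
(520 - 0) mod 3 = 1, so a_{520} = a_1 = 3.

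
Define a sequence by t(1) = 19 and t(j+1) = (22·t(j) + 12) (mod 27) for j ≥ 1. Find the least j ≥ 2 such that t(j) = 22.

Computing terms: t(1) = 19; t(2) = 25; t(3) = 22; t(4) = 10; t(5) = 16; t(6) = 13; t(7) = 1; t(8) = 7; t(9) = 4; t(10) = 19.
Since t(10) = t(1) = 19, the sequence is periodic with period 9.
The value 22 first appears (with j ≥ 2) at t(3).

3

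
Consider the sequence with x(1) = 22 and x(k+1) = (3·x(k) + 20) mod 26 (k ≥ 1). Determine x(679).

22

Computing terms: x(1) = 22, x(2) = 8, x(3) = 18, x(4) = 22.
The sequence repeats with period 3.
So x(679) = x(1 + ((679-1) mod 3)) = x(1) = 22.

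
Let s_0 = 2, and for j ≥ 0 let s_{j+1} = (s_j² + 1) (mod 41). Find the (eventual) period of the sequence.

7

We have s_0 = 2; s_1 = 5; s_2 = 26; s_3 = 21; s_4 = 32; s_5 = 0; s_6 = 1; s_7 = 2.
The sequence repeats with period 7.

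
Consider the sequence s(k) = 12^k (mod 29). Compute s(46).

Listing terms: s(0) = 1,  s(1) = 12,  s(2) = 28,  s(3) = 17,  s(4) = 1.
The sequence repeats with period 4.
(46 - 0) mod 4 = 2, so s(46) = s(2) = 28.

28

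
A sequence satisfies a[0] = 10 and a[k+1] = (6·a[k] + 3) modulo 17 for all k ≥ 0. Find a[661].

9

a[0] = 10; a[1] = 12; a[2] = 7; a[3] = 11; a[4] = 1; a[5] = 9; a[6] = 6; a[7] = 5; a[8] = 16; a[9] = 14; a[10] = 2; a[11] = 15; a[12] = 8; a[13] = 0; a[14] = 3; a[15] = 4; a[16] = 10.
The sequence repeats with period 16.
So a[661] = a[0 + ((661-0) mod 16)] = a[5] = 9.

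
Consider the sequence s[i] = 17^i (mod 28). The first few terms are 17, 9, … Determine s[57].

13

s[1] = 17,  s[2] = 9,  s[3] = 13,  s[4] = 25,  s[5] = 5,  s[6] = 1,  s[7] = 17.
The sequence repeats with period 6.
So s[57] = s[1 + ((57-1) mod 6)] = s[3] = 13.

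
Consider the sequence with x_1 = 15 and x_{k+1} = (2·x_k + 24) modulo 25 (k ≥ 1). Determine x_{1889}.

Listing terms: x_1 = 15, x_2 = 4, x_3 = 7, x_4 = 13, x_5 = 0, x_6 = 24, x_7 = 22, x_8 = 18, x_9 = 10, x_{10} = 19, x_{11} = 12, x_{12} = 23, x_{13} = 20, x_{14} = 14, x_{15} = 2, x_{16} = 3, x_{17} = 5, x_{18} = 9, x_{19} = 17, x_{20} = 8, x_{21} = 15.
Since x_{21} = x_1 = 15, the sequence is periodic with period 20.
(1889 - 1) mod 20 = 8, so x_{1889} = x_9 = 10.

10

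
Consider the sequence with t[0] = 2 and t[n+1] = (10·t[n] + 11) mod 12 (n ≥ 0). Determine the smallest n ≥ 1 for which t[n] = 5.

Computing terms: t[0] = 2,  t[1] = 7,  t[2] = 9,  t[3] = 5,  t[4] = 1,  t[5] = 9.
Since t[5] = t[2] = 9, the sequence is eventually periodic: after a pre-period of length 2 it cycles with period 3.
The value 5 first appears (with n ≥ 1) at t[3].

3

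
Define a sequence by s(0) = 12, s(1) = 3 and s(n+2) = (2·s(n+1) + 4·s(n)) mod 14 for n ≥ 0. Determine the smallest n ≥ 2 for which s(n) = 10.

11

Listing terms: s(0) = 12; s(1) = 3; s(2) = 12; s(3) = 8; s(4) = 8; s(5) = 6; s(6) = 2; s(7) = 0; s(8) = 8; s(9) = 2; s(10) = 8; s(11) = 10; s(12) = 10; s(13) = 4; s(14) = 6; s(15) = 0; s(16) = 10; s(17) = 6; s(18) = 10; s(19) = 2; s(20) = 2; s(21) = 12; s(22) = 4; s(23) = 0; s(24) = 2; s(25) = 4; s(26) = 2; s(27) = 6; s(28) = 6; s(29) = 8; s(30) = 12; s(31) = 0; s(32) = 6; s(33) = 12; s(34) = 6; s(35) = 4; s(36) = 4; s(37) = 10; s(38) = 8; s(39) = 0; s(40) = 4; s(41) = 8; s(42) = 4; s(43) = 12; s(44) = 12; s(45) = 2; s(46) = 10; s(47) = 0; s(48) = 12; s(49) = 10; s(50) = 12; s(51) = 8.
Since (s(50), s(51)) = (s(2), s(3)) = (12, 8) (two consecutive terms determine the rest), the sequence is eventually periodic: after a pre-period of length 2 it cycles with period 48.
The value 10 first appears (with n ≥ 2) at s(11).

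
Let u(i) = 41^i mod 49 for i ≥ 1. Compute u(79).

34

We have u(1) = 41; u(2) = 15; u(3) = 27; u(4) = 29; u(5) = 13; u(6) = 43; u(7) = 48; u(8) = 8; u(9) = 34; u(10) = 22; u(11) = 20; u(12) = 36; u(13) = 6; u(14) = 1; u(15) = 41.
The sequence repeats with period 14.
(79 - 1) mod 14 = 8, so u(79) = u(9) = 34.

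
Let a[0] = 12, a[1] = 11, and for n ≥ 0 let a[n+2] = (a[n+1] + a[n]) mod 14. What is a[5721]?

10

a[0] = 12, a[1] = 11, a[2] = 9, a[3] = 6, a[4] = 1, a[5] = 7, a[6] = 8, a[7] = 1, a[8] = 9, a[9] = 10, a[10] = 5, a[11] = 1, a[12] = 6, a[13] = 7, a[14] = 13, a[15] = 6, a[16] = 5, a[17] = 11, a[18] = 2, a[19] = 13, a[20] = 1, a[21] = 0, a[22] = 1, a[23] = 1, a[24] = 2, a[25] = 3, a[26] = 5, a[27] = 8, a[28] = 13, a[29] = 7, a[30] = 6, a[31] = 13, a[32] = 5, a[33] = 4, a[34] = 9, a[35] = 13, a[36] = 8, a[37] = 7, a[38] = 1, a[39] = 8, a[40] = 9, a[41] = 3, a[42] = 12, a[43] = 1, a[44] = 13, a[45] = 0, a[46] = 13, a[47] = 13, a[48] = 12, a[49] = 11.
The sequence repeats with period 48.
(5721 - 0) mod 48 = 9, so a[5721] = a[9] = 10.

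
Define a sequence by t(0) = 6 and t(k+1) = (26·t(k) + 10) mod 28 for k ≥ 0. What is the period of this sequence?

6

We have t(0) = 6, t(1) = 26, t(2) = 14, t(3) = 10, t(4) = 18, t(5) = 2, t(6) = 6.
The sequence repeats with period 6.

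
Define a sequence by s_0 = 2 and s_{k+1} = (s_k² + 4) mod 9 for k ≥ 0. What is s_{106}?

8

s_0 = 2; s_1 = 8; s_2 = 5; s_3 = 2.
Since s_3 = s_0 = 2, the sequence is periodic with period 3.
So s_{106} = s_{0 + ((106-0) mod 3)} = s_1 = 8.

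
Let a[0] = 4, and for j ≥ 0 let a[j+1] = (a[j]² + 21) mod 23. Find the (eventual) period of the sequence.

Listing terms: a[0] = 4; a[1] = 14; a[2] = 10; a[3] = 6; a[4] = 11; a[5] = 4.
Since a[5] = a[0] = 4, the sequence is periodic with period 5.

5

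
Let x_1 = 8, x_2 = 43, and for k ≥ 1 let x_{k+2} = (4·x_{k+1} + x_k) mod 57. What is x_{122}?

Listing terms: x_1 = 8,  x_2 = 43,  x_3 = 9,  x_4 = 22,  x_5 = 40,  x_6 = 11,  x_7 = 27,  x_8 = 5,  x_9 = 47,  x_{10} = 22,  x_{11} = 21,  x_{12} = 49,  x_{13} = 46,  x_{14} = 5,  x_{15} = 9,  x_{16} = 41,  x_{17} = 2,  x_{18} = 49,  x_{19} = 27,  x_{20} = 43,  x_{21} = 28,  x_{22} = 41,  x_{23} = 21,  x_{24} = 11,  x_{25} = 8,  x_{26} = 43.
Since (x_{25}, x_{26}) = (x_1, x_2) = (8, 43) (two consecutive terms determine the rest), the sequence is periodic with period 24.
(122 - 1) mod 24 = 1, so x_{122} = x_2 = 43.

43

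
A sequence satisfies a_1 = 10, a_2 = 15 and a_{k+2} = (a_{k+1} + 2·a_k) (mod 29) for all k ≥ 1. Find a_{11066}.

4

Listing terms: a_1 = 10,  a_2 = 15,  a_3 = 6,  a_4 = 7,  a_5 = 19,  a_6 = 4,  a_7 = 13,  a_8 = 21,  a_9 = 18,  a_{10} = 2,  a_{11} = 9,  a_{12} = 13,  a_{13} = 2,  a_{14} = 28,  a_{15} = 3,  a_{16} = 1,  a_{17} = 7,  a_{18} = 9,  a_{19} = 23,  a_{20} = 12,  a_{21} = 0,  a_{22} = 24,  a_{23} = 24,  a_{24} = 14,  a_{25} = 4,  a_{26} = 3,  a_{27} = 11,  a_{28} = 17,  a_{29} = 10,  a_{30} = 15.
Since (a_{29}, a_{30}) = (a_1, a_2) = (10, 15) (two consecutive terms determine the rest), the sequence is periodic with period 28.
So a_{11066} = a_{1 + ((11066-1) mod 28)} = a_6 = 4.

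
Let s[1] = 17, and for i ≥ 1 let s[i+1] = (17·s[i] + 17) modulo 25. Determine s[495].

We have s[1] = 17,  s[2] = 6,  s[3] = 19,  s[4] = 15,  s[5] = 22,  s[6] = 16,  s[7] = 14,  s[8] = 5,  s[9] = 2,  s[10] = 1,  s[11] = 9,  s[12] = 20,  s[13] = 7,  s[14] = 11,  s[15] = 4,  s[16] = 10,  s[17] = 12,  s[18] = 21,  s[19] = 24,  s[20] = 0,  s[21] = 17.
Since s[21] = s[1] = 17, the sequence is periodic with period 20.
So s[495] = s[1 + ((495-1) mod 20)] = s[15] = 4.

4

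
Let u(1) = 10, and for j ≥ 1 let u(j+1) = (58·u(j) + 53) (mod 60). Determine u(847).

u(1) = 10; u(2) = 33; u(3) = 47; u(4) = 19; u(5) = 15; u(6) = 23; u(7) = 7; u(8) = 39; u(9) = 35; u(10) = 43; u(11) = 27; u(12) = 59; u(13) = 55; u(14) = 3; u(15) = 47.
Since u(15) = u(3) = 47, the sequence is eventually periodic: after a pre-period of length 2 it cycles with period 12.
For j ≥ 3, u(j) depends only on (j - 3) mod 12. (847 - 3) mod 12 = 4, so u(847) = u(7) = 7.

7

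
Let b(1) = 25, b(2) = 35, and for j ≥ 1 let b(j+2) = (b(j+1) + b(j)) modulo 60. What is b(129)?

b(1) = 25, b(2) = 35, b(3) = 0, b(4) = 35, b(5) = 35, b(6) = 10, b(7) = 45, b(8) = 55, b(9) = 40, b(10) = 35, b(11) = 15, b(12) = 50, b(13) = 5, b(14) = 55, b(15) = 0, b(16) = 55, b(17) = 55, b(18) = 50, b(19) = 45, b(20) = 35, b(21) = 20, b(22) = 55, b(23) = 15, b(24) = 10, b(25) = 25, b(26) = 35.
The sequence repeats with period 24.
So b(129) = b(1 + ((129-1) mod 24)) = b(9) = 40.

40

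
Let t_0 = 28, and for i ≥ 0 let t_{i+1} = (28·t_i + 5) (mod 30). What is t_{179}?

Listing terms: t_0 = 28,  t_1 = 9,  t_2 = 17,  t_3 = 1,  t_4 = 3,  t_5 = 29,  t_6 = 7,  t_7 = 21,  t_8 = 23,  t_9 = 19,  t_{10} = 27,  t_{11} = 11,  t_{12} = 13,  t_{13} = 9.
Since t_{13} = t_1 = 9, the sequence is eventually periodic: after a pre-period of length 1 it cycles with period 12.
For i ≥ 1, t_i depends only on (i - 1) mod 12. (179 - 1) mod 12 = 10, so t_{179} = t_{11} = 11.

11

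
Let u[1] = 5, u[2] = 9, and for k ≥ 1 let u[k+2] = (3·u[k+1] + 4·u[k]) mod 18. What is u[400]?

15

We have u[1] = 5, u[2] = 9, u[3] = 11, u[4] = 15, u[5] = 17, u[6] = 3, u[7] = 5, u[8] = 9.
Since (u[7], u[8]) = (u[1], u[2]) = (5, 9) (two consecutive terms determine the rest), the sequence is periodic with period 6.
(400 - 1) mod 6 = 3, so u[400] = u[4] = 15.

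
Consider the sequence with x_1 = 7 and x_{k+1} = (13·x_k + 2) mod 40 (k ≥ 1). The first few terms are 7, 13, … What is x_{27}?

Listing terms: x_1 = 7,  x_2 = 13,  x_3 = 11,  x_4 = 25,  x_5 = 7.
Since x_5 = x_1 = 7, the sequence is periodic with period 4.
(27 - 1) mod 4 = 2, so x_{27} = x_3 = 11.

11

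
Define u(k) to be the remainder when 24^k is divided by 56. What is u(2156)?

16

u(1) = 24; u(2) = 16; u(3) = 48; u(4) = 32; u(5) = 40; u(6) = 8; u(7) = 24.
The sequence repeats with period 6.
(2156 - 1) mod 6 = 1, so u(2156) = u(2) = 16.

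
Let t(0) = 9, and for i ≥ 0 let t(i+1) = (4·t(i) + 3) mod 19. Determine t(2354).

Listing terms: t(0) = 9; t(1) = 1; t(2) = 7; t(3) = 12; t(4) = 13; t(5) = 17; t(6) = 14; t(7) = 2; t(8) = 11; t(9) = 9.
The sequence repeats with period 9.
(2354 - 0) mod 9 = 5, so t(2354) = t(5) = 17.

17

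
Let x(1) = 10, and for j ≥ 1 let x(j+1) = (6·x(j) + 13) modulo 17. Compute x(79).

2

Listing terms: x(1) = 10, x(2) = 5, x(3) = 9, x(4) = 16, x(5) = 7, x(6) = 4, x(7) = 3, x(8) = 14, x(9) = 12, x(10) = 0, x(11) = 13, x(12) = 6, x(13) = 15, x(14) = 1, x(15) = 2, x(16) = 8, x(17) = 10.
The sequence repeats with period 16.
So x(79) = x(1 + ((79-1) mod 16)) = x(15) = 2.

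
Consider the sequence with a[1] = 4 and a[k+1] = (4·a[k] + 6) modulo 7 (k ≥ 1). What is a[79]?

We have a[1] = 4,  a[2] = 1,  a[3] = 3,  a[4] = 4.
Since a[4] = a[1] = 4, the sequence is periodic with period 3.
So a[79] = a[1 + ((79-1) mod 3)] = a[1] = 4.

4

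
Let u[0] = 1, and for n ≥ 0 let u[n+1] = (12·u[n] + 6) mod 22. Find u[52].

16

u[0] = 1, u[1] = 18, u[2] = 2, u[3] = 8, u[4] = 14, u[5] = 20, u[6] = 4, u[7] = 10, u[8] = 16, u[9] = 0, u[10] = 6, u[11] = 12, u[12] = 18.
Since u[12] = u[1] = 18, the sequence is eventually periodic: after a pre-period of length 1 it cycles with period 11.
For n ≥ 1, u[n] depends only on (n - 1) mod 11. (52 - 1) mod 11 = 7, so u[52] = u[8] = 16.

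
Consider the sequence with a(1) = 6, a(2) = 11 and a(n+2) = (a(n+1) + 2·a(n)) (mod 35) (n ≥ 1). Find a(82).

31

a(1) = 6,  a(2) = 11,  a(3) = 23,  a(4) = 10,  a(5) = 21,  a(6) = 6,  a(7) = 13,  a(8) = 25,  a(9) = 16,  a(10) = 31,  a(11) = 28,  a(12) = 20,  a(13) = 6,  a(14) = 11.
Since (a(13), a(14)) = (a(1), a(2)) = (6, 11) (two consecutive terms determine the rest), the sequence is periodic with period 12.
So a(82) = a(1 + ((82-1) mod 12)) = a(10) = 31.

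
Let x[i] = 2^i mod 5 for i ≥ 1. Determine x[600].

Listing terms: x[1] = 2, x[2] = 4, x[3] = 3, x[4] = 1, x[5] = 2.
Since x[5] = x[1] = 2, the sequence is periodic with period 4.
So x[600] = x[1 + ((600-1) mod 4)] = x[4] = 1.

1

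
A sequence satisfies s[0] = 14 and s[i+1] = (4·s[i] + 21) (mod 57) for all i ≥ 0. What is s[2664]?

14

We have s[0] = 14; s[1] = 20; s[2] = 44; s[3] = 26; s[4] = 11; s[5] = 8; s[6] = 53; s[7] = 5; s[8] = 41; s[9] = 14.
Since s[9] = s[0] = 14, the sequence is periodic with period 9.
So s[2664] = s[0 + ((2664-0) mod 9)] = s[0] = 14.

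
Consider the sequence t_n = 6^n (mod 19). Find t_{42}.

11

We have t_0 = 1; t_1 = 6; t_2 = 17; t_3 = 7; t_4 = 4; t_5 = 5; t_6 = 11; t_7 = 9; t_8 = 16; t_9 = 1.
Since t_9 = t_0 = 1, the sequence is periodic with period 9.
(42 - 0) mod 9 = 6, so t_{42} = t_6 = 11.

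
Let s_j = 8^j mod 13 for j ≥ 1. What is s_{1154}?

12

Computing terms: s_1 = 8,  s_2 = 12,  s_3 = 5,  s_4 = 1,  s_5 = 8.
Since s_5 = s_1 = 8, the sequence is periodic with period 4.
(1154 - 1) mod 4 = 1, so s_{1154} = s_2 = 12.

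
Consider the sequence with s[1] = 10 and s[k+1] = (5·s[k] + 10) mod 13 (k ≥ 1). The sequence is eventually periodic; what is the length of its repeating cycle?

4

Listing terms: s[1] = 10,  s[2] = 8,  s[3] = 11,  s[4] = 0,  s[5] = 10.
Since s[5] = s[1] = 10, the sequence is periodic with period 4.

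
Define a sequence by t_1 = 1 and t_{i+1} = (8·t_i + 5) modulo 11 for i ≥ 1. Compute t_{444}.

Computing terms: t_1 = 1; t_2 = 2; t_3 = 10; t_4 = 8; t_5 = 3; t_6 = 7; t_7 = 6; t_8 = 9; t_9 = 0; t_{10} = 5; t_{11} = 1.
The sequence repeats with period 10.
So t_{444} = t_{1 + ((444-1) mod 10)} = t_4 = 8.

8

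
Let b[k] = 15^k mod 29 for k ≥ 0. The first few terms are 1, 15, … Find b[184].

7

b[0] = 1; b[1] = 15; b[2] = 22; b[3] = 11; b[4] = 20; b[5] = 10; b[6] = 5; b[7] = 17; b[8] = 23; b[9] = 26; b[10] = 13; b[11] = 21; b[12] = 25; b[13] = 27; b[14] = 28; b[15] = 14; b[16] = 7; b[17] = 18; b[18] = 9; b[19] = 19; b[20] = 24; b[21] = 12; b[22] = 6; b[23] = 3; b[24] = 16; b[25] = 8; b[26] = 4; b[27] = 2; b[28] = 1.
The sequence repeats with period 28.
So b[184] = b[0 + ((184-0) mod 28)] = b[16] = 7.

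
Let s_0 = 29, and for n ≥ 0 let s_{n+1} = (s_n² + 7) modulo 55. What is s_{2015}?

s_0 = 29, s_1 = 23, s_2 = 41, s_3 = 38, s_4 = 21, s_5 = 8, s_6 = 16, s_7 = 43, s_8 = 41.
Since s_8 = s_2 = 41, the sequence is eventually periodic: after a pre-period of length 2 it cycles with period 6.
For n ≥ 2, s_n depends only on (n - 2) mod 6. (2015 - 2) mod 6 = 3, so s_{2015} = s_5 = 8.

8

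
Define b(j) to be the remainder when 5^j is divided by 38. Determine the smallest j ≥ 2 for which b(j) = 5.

10

b(1) = 5,  b(2) = 25,  b(3) = 11,  b(4) = 17,  b(5) = 9,  b(6) = 7,  b(7) = 35,  b(8) = 23,  b(9) = 1,  b(10) = 5.
Since b(10) = b(1) = 5, the sequence is periodic with period 9.
The value 5 next appears (with j ≥ 2) at b(10).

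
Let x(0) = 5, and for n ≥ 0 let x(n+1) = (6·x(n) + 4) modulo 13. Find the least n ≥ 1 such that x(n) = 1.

We have x(0) = 5; x(1) = 8; x(2) = 0; x(3) = 4; x(4) = 2; x(5) = 3; x(6) = 9; x(7) = 6; x(8) = 1; x(9) = 10; x(10) = 12; x(11) = 11; x(12) = 5.
The sequence repeats with period 12.
The value 1 first appears (with n ≥ 1) at x(8).

8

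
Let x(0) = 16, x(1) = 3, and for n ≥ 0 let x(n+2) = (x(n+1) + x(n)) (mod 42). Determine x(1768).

19

Listing terms: x(0) = 16, x(1) = 3, x(2) = 19, x(3) = 22, x(4) = 41, x(5) = 21, x(6) = 20, x(7) = 41, x(8) = 19, x(9) = 18, x(10) = 37, x(11) = 13, x(12) = 8, x(13) = 21, x(14) = 29, x(15) = 8, x(16) = 37, x(17) = 3, x(18) = 40, x(19) = 1, x(20) = 41, x(21) = 0, x(22) = 41, x(23) = 41, x(24) = 40, x(25) = 39, x(26) = 37, x(27) = 34, x(28) = 29, x(29) = 21, x(30) = 8, x(31) = 29, x(32) = 37, x(33) = 24, x(34) = 19, x(35) = 1, x(36) = 20, x(37) = 21, x(38) = 41, x(39) = 20, x(40) = 19, x(41) = 39, x(42) = 16, x(43) = 13, x(44) = 29, x(45) = 0, x(46) = 29, x(47) = 29, x(48) = 16, x(49) = 3.
The sequence repeats with period 48.
So x(1768) = x(0 + ((1768-0) mod 48)) = x(40) = 19.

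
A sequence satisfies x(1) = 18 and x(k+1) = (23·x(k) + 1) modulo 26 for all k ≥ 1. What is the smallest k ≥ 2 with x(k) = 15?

4

Listing terms: x(1) = 18,  x(2) = 25,  x(3) = 4,  x(4) = 15,  x(5) = 8,  x(6) = 3,  x(7) = 18.
Since x(7) = x(1) = 18, the sequence is periodic with period 6.
The value 15 first appears (with k ≥ 2) at x(4).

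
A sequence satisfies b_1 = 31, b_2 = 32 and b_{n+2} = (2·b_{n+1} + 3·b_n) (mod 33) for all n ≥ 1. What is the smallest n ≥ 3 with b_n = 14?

Computing terms: b_1 = 31, b_2 = 32, b_3 = 25, b_4 = 14, b_5 = 4, b_6 = 17, b_7 = 13, b_8 = 11, b_9 = 28, b_{10} = 23, b_{11} = 31, b_{12} = 32.
The sequence repeats with period 10.
The value 14 first appears (with n ≥ 3) at b_4.

4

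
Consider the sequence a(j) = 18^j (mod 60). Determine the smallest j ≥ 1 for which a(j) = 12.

3

Listing terms: a(0) = 1; a(1) = 18; a(2) = 24; a(3) = 12; a(4) = 36; a(5) = 48; a(6) = 24.
Since a(6) = a(2) = 24, the sequence is eventually periodic: after a pre-period of length 2 it cycles with period 4.
The value 12 first appears (with j ≥ 1) at a(3).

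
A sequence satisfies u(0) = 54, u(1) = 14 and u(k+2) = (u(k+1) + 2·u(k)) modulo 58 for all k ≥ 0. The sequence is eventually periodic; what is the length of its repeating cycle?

Listing terms: u(0) = 54, u(1) = 14, u(2) = 6, u(3) = 34, u(4) = 46, u(5) = 56, u(6) = 32, u(7) = 28, u(8) = 34, u(9) = 32, u(10) = 42, u(11) = 48, u(12) = 16, u(13) = 54, u(14) = 28, u(15) = 20, u(16) = 18, u(17) = 0, u(18) = 36, u(19) = 36, u(20) = 50, u(21) = 6, u(22) = 48, u(23) = 2, u(24) = 40, u(25) = 44, u(26) = 8, u(27) = 38, u(28) = 54, u(29) = 14.
Since (u(28), u(29)) = (u(0), u(1)) = (54, 14) (two consecutive terms determine the rest), the sequence is periodic with period 28.

28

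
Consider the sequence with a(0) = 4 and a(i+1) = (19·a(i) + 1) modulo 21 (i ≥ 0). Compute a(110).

15

We have a(0) = 4, a(1) = 14, a(2) = 15, a(3) = 13, a(4) = 17, a(5) = 9, a(6) = 4.
Since a(6) = a(0) = 4, the sequence is periodic with period 6.
So a(110) = a(0 + ((110-0) mod 6)) = a(2) = 15.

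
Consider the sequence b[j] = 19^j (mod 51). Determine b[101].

Computing terms: b[1] = 19; b[2] = 4; b[3] = 25; b[4] = 16; b[5] = 49; b[6] = 13; b[7] = 43; b[8] = 1; b[9] = 19.
The sequence repeats with period 8.
So b[101] = b[1 + ((101-1) mod 8)] = b[5] = 49.

49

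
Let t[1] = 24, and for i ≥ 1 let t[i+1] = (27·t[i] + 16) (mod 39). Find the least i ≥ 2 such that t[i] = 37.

14

Computing terms: t[1] = 24, t[2] = 1, t[3] = 4, t[4] = 7, t[5] = 10, t[6] = 13, t[7] = 16, t[8] = 19, t[9] = 22, t[10] = 25, t[11] = 28, t[12] = 31, t[13] = 34, t[14] = 37, t[15] = 1.
Since t[15] = t[2] = 1, the sequence is eventually periodic: after a pre-period of length 1 it cycles with period 13.
The value 37 first appears (with i ≥ 2) at t[14].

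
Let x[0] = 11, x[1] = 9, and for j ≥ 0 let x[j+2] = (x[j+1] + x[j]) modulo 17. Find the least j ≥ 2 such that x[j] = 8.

x[0] = 11; x[1] = 9; x[2] = 3; x[3] = 12; x[4] = 15; x[5] = 10; x[6] = 8; x[7] = 1; x[8] = 9; x[9] = 10; x[10] = 2; x[11] = 12; x[12] = 14; x[13] = 9; x[14] = 6; x[15] = 15; x[16] = 4; x[17] = 2; x[18] = 6; x[19] = 8; x[20] = 14; x[21] = 5; x[22] = 2; x[23] = 7; x[24] = 9; x[25] = 16; x[26] = 8; x[27] = 7; x[28] = 15; x[29] = 5; x[30] = 3; x[31] = 8; x[32] = 11; x[33] = 2; x[34] = 13; x[35] = 15; x[36] = 11; x[37] = 9.
Since (x[36], x[37]) = (x[0], x[1]) = (11, 9) (two consecutive terms determine the rest), the sequence is periodic with period 36.
The value 8 first appears (with j ≥ 2) at x[6].

6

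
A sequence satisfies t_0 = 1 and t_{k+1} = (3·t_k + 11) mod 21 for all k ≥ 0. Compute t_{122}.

Computing terms: t_0 = 1, t_1 = 14, t_2 = 11, t_3 = 2, t_4 = 17, t_5 = 20, t_6 = 8, t_7 = 14.
Since t_7 = t_1 = 14, the sequence is eventually periodic: after a pre-period of length 1 it cycles with period 6.
For k ≥ 1, t_k depends only on (k - 1) mod 6. (122 - 1) mod 6 = 1, so t_{122} = t_2 = 11.

11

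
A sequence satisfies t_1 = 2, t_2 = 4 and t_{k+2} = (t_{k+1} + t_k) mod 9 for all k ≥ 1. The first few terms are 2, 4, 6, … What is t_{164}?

4

Listing terms: t_1 = 2, t_2 = 4, t_3 = 6, t_4 = 1, t_5 = 7, t_6 = 8, t_7 = 6, t_8 = 5, t_9 = 2, t_{10} = 7, t_{11} = 0, t_{12} = 7, t_{13} = 7, t_{14} = 5, t_{15} = 3, t_{16} = 8, t_{17} = 2, t_{18} = 1, t_{19} = 3, t_{20} = 4, t_{21} = 7, t_{22} = 2, t_{23} = 0, t_{24} = 2, t_{25} = 2, t_{26} = 4.
Since (t_{25}, t_{26}) = (t_1, t_2) = (2, 4) (two consecutive terms determine the rest), the sequence is periodic with period 24.
So t_{164} = t_{1 + ((164-1) mod 24)} = t_{20} = 4.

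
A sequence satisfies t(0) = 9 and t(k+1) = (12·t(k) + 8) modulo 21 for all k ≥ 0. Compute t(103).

11

We have t(0) = 9,  t(1) = 11,  t(2) = 14,  t(3) = 8,  t(4) = 20,  t(5) = 17,  t(6) = 2,  t(7) = 11.
Since t(7) = t(1) = 11, the sequence is eventually periodic: after a pre-period of length 1 it cycles with period 6.
For k ≥ 1, t(k) depends only on (k - 1) mod 6. (103 - 1) mod 6 = 0, so t(103) = t(1) = 11.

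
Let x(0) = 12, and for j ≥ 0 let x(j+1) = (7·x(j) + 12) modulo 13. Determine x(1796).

Listing terms: x(0) = 12,  x(1) = 5,  x(2) = 8,  x(3) = 3,  x(4) = 7,  x(5) = 9,  x(6) = 10,  x(7) = 4,  x(8) = 1,  x(9) = 6,  x(10) = 2,  x(11) = 0,  x(12) = 12.
The sequence repeats with period 12.
(1796 - 0) mod 12 = 8, so x(1796) = x(8) = 1.

1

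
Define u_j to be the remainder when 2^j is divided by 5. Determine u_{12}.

1

Listing terms: u_0 = 1; u_1 = 2; u_2 = 4; u_3 = 3; u_4 = 1.
The sequence repeats with period 4.
(12 - 0) mod 4 = 0, so u_{12} = u_0 = 1.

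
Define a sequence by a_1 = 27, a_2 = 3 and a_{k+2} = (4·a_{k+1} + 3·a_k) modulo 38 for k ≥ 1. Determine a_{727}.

Listing terms: a_1 = 27, a_2 = 3, a_3 = 17, a_4 = 1, a_5 = 17, a_6 = 33, a_7 = 31, a_8 = 33, a_9 = 35, a_{10} = 11, a_{11} = 35, a_{12} = 21, a_{13} = 37, a_{14} = 21, a_{15} = 5, a_{16} = 7, a_{17} = 5, a_{18} = 3, a_{19} = 27, a_{20} = 3.
The sequence repeats with period 18.
(727 - 1) mod 18 = 6, so a_{727} = a_7 = 31.

31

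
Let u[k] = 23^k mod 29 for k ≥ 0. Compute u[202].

We have u[0] = 1; u[1] = 23; u[2] = 7; u[3] = 16; u[4] = 20; u[5] = 25; u[6] = 24; u[7] = 1.
Since u[7] = u[0] = 1, the sequence is periodic with period 7.
(202 - 0) mod 7 = 6, so u[202] = u[6] = 24.

24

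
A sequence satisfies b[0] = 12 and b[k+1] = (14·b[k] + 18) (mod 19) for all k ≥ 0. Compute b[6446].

We have b[0] = 12,  b[1] = 15,  b[2] = 0,  b[3] = 18,  b[4] = 4,  b[5] = 17,  b[6] = 9,  b[7] = 11,  b[8] = 1,  b[9] = 13,  b[10] = 10,  b[11] = 6,  b[12] = 7,  b[13] = 2,  b[14] = 8,  b[15] = 16,  b[16] = 14,  b[17] = 5,  b[18] = 12.
Since b[18] = b[0] = 12, the sequence is periodic with period 18.
(6446 - 0) mod 18 = 2, so b[6446] = b[2] = 0.

0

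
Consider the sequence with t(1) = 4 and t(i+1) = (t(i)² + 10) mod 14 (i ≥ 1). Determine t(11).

t(1) = 4,  t(2) = 12,  t(3) = 0,  t(4) = 10,  t(5) = 12.
Since t(5) = t(2) = 12, the sequence is eventually periodic: after a pre-period of length 1 it cycles with period 3.
For i ≥ 2, t(i) depends only on (i - 2) mod 3. (11 - 2) mod 3 = 0, so t(11) = t(2) = 12.

12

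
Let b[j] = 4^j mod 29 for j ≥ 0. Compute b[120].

Computing terms: b[0] = 1,  b[1] = 4,  b[2] = 16,  b[3] = 6,  b[4] = 24,  b[5] = 9,  b[6] = 7,  b[7] = 28,  b[8] = 25,  b[9] = 13,  b[10] = 23,  b[11] = 5,  b[12] = 20,  b[13] = 22,  b[14] = 1.
Since b[14] = b[0] = 1, the sequence is periodic with period 14.
(120 - 0) mod 14 = 8, so b[120] = b[8] = 25.

25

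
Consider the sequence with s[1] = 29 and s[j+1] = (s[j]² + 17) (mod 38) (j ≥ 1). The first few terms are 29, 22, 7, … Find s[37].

s[1] = 29, s[2] = 22, s[3] = 7, s[4] = 28, s[5] = 3, s[6] = 26, s[7] = 9, s[8] = 22.
Since s[8] = s[2] = 22, the sequence is eventually periodic: after a pre-period of length 1 it cycles with period 6.
For j ≥ 2, s[j] depends only on (j - 2) mod 6. (37 - 2) mod 6 = 5, so s[37] = s[7] = 9.

9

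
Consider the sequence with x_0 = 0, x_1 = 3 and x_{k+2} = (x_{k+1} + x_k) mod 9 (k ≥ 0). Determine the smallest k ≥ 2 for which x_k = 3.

Listing terms: x_0 = 0,  x_1 = 3,  x_2 = 3,  x_3 = 6,  x_4 = 0,  x_5 = 6,  x_6 = 6,  x_7 = 3,  x_8 = 0,  x_9 = 3.
Since (x_8, x_9) = (x_0, x_1) = (0, 3) (two consecutive terms determine the rest), the sequence is periodic with period 8.
The value 3 first appears (with k ≥ 2) at x_2.

2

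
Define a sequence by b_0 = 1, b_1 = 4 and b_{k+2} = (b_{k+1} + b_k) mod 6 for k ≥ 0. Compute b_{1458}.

We have b_0 = 1,  b_1 = 4,  b_2 = 5,  b_3 = 3,  b_4 = 2,  b_5 = 5,  b_6 = 1,  b_7 = 0,  b_8 = 1,  b_9 = 1,  b_{10} = 2,  b_{11} = 3,  b_{12} = 5,  b_{13} = 2,  b_{14} = 1,  b_{15} = 3,  b_{16} = 4,  b_{17} = 1,  b_{18} = 5,  b_{19} = 0,  b_{20} = 5,  b_{21} = 5,  b_{22} = 4,  b_{23} = 3,  b_{24} = 1,  b_{25} = 4.
The sequence repeats with period 24.
So b_{1458} = b_{0 + ((1458-0) mod 24)} = b_{18} = 5.

5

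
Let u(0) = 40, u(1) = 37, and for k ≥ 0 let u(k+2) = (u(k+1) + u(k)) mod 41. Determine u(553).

We have u(0) = 40,  u(1) = 37,  u(2) = 36,  u(3) = 32,  u(4) = 27,  u(5) = 18,  u(6) = 4,  u(7) = 22,  u(8) = 26,  u(9) = 7,  u(10) = 33,  u(11) = 40,  u(12) = 32,  u(13) = 31,  u(14) = 22,  u(15) = 12,  u(16) = 34,  u(17) = 5,  u(18) = 39,  u(19) = 3,  u(20) = 1,  u(21) = 4,  u(22) = 5,  u(23) = 9,  u(24) = 14,  u(25) = 23,  u(26) = 37,  u(27) = 19,  u(28) = 15,  u(29) = 34,  u(30) = 8,  u(31) = 1,  u(32) = 9,  u(33) = 10,  u(34) = 19,  u(35) = 29,  u(36) = 7,  u(37) = 36,  u(38) = 2,  u(39) = 38,  u(40) = 40,  u(41) = 37.
Since (u(40), u(41)) = (u(0), u(1)) = (40, 37) (two consecutive terms determine the rest), the sequence is periodic with period 40.
(553 - 0) mod 40 = 33, so u(553) = u(33) = 10.

10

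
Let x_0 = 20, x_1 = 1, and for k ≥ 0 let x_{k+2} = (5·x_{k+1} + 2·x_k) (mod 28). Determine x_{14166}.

9

Listing terms: x_0 = 20, x_1 = 1, x_2 = 17, x_3 = 3, x_4 = 21, x_5 = 27, x_6 = 9, x_7 = 15, x_8 = 9, x_9 = 19, x_{10} = 1, x_{11} = 15, x_{12} = 21, x_{13} = 23, x_{14} = 17, x_{15} = 19, x_{16} = 17, x_{17} = 11, x_{18} = 5, x_{19} = 19, x_{20} = 21, x_{21} = 3, x_{22} = 1, x_{23} = 11, x_{24} = 1, x_{25} = 27, x_{26} = 25, x_{27} = 11, x_{28} = 21, x_{29} = 15, x_{30} = 5, x_{31} = 27, x_{32} = 5, x_{33} = 23, x_{34} = 13, x_{35} = 27, x_{36} = 21, x_{37} = 19, x_{38} = 25, x_{39} = 23, x_{40} = 25, x_{41} = 3, x_{42} = 9, x_{43} = 23, x_{44} = 21, x_{45} = 11, x_{46} = 13, x_{47} = 3, x_{48} = 13, x_{49} = 15, x_{50} = 17, x_{51} = 3.
Since (x_{50}, x_{51}) = (x_2, x_3) = (17, 3) (two consecutive terms determine the rest), the sequence is eventually periodic: after a pre-period of length 2 it cycles with period 48.
For k ≥ 2, x_k depends only on (k - 2) mod 48. (14166 - 2) mod 48 = 4, so x_{14166} = x_6 = 9.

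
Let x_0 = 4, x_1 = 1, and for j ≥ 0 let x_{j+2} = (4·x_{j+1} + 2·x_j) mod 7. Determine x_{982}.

4

We have x_0 = 4, x_1 = 1, x_2 = 5, x_3 = 1, x_4 = 0, x_5 = 2, x_6 = 1, x_7 = 1, x_8 = 6, x_9 = 5, x_{10} = 4, x_{11} = 5, x_{12} = 0, x_{13} = 3, x_{14} = 5, x_{15} = 5, x_{16} = 2, x_{17} = 4, x_{18} = 6, x_{19} = 4, x_{20} = 0, x_{21} = 1, x_{22} = 4, x_{23} = 4, x_{24} = 3, x_{25} = 6, x_{26} = 2, x_{27} = 6, x_{28} = 0, x_{29} = 5, x_{30} = 6, x_{31} = 6, x_{32} = 1, x_{33} = 2, x_{34} = 3, x_{35} = 2, x_{36} = 0, x_{37} = 4, x_{38} = 2, x_{39} = 2, x_{40} = 5, x_{41} = 3, x_{42} = 1, x_{43} = 3, x_{44} = 0, x_{45} = 6, x_{46} = 3, x_{47} = 3, x_{48} = 4, x_{49} = 1.
The sequence repeats with period 48.
(982 - 0) mod 48 = 22, so x_{982} = x_{22} = 4.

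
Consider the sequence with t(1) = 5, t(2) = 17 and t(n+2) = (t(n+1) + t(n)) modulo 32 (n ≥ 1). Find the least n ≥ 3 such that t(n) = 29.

Listing terms: t(1) = 5,  t(2) = 17,  t(3) = 22,  t(4) = 7,  t(5) = 29,  t(6) = 4,  t(7) = 1,  t(8) = 5,  t(9) = 6,  t(10) = 11,  t(11) = 17,  t(12) = 28,  t(13) = 13,  t(14) = 9,  t(15) = 22,  t(16) = 31,  t(17) = 21,  t(18) = 20,  t(19) = 9,  t(20) = 29,  t(21) = 6,  t(22) = 3,  t(23) = 9,  t(24) = 12,  t(25) = 21,  t(26) = 1,  t(27) = 22,  t(28) = 23,  t(29) = 13,  t(30) = 4,  t(31) = 17,  t(32) = 21,  t(33) = 6,  t(34) = 27,  t(35) = 1,  t(36) = 28,  t(37) = 29,  t(38) = 25,  t(39) = 22,  t(40) = 15,  t(41) = 5,  t(42) = 20,  t(43) = 25,  t(44) = 13,  t(45) = 6,  t(46) = 19,  t(47) = 25,  t(48) = 12,  t(49) = 5,  t(50) = 17.
The sequence repeats with period 48.
The value 29 first appears (with n ≥ 3) at t(5).

5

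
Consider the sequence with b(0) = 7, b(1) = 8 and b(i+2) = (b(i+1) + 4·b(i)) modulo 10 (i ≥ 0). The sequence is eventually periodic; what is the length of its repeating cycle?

Listing terms: b(0) = 7; b(1) = 8; b(2) = 6; b(3) = 8; b(4) = 2; b(5) = 4; b(6) = 2; b(7) = 8; b(8) = 6.
Since (b(7), b(8)) = (b(1), b(2)) = (8, 6) (two consecutive terms determine the rest), the sequence is eventually periodic: after a pre-period of length 1 it cycles with period 6.

6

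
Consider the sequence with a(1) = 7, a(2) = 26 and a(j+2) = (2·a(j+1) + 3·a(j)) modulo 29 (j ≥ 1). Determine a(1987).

19

Listing terms: a(1) = 7, a(2) = 26, a(3) = 15, a(4) = 21, a(5) = 0, a(6) = 5, a(7) = 10, a(8) = 6, a(9) = 13, a(10) = 15, a(11) = 11, a(12) = 9, a(13) = 22, a(14) = 13, a(15) = 5, a(16) = 20, a(17) = 26, a(18) = 25, a(19) = 12, a(20) = 12, a(21) = 2, a(22) = 11, a(23) = 28, a(24) = 2, a(25) = 1, a(26) = 8, a(27) = 19, a(28) = 4, a(29) = 7, a(30) = 26.
The sequence repeats with period 28.
So a(1987) = a(1 + ((1987-1) mod 28)) = a(27) = 19.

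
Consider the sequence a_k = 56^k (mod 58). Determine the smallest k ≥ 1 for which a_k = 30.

Listing terms: a_0 = 1,  a_1 = 56,  a_2 = 4,  a_3 = 50,  a_4 = 16,  a_5 = 26,  a_6 = 6,  a_7 = 46,  a_8 = 24,  a_9 = 10,  a_{10} = 38,  a_{11} = 40,  a_{12} = 36,  a_{13} = 44,  a_{14} = 28,  a_{15} = 2,  a_{16} = 54,  a_{17} = 8,  a_{18} = 42,  a_{19} = 32,  a_{20} = 52,  a_{21} = 12,  a_{22} = 34,  a_{23} = 48,  a_{24} = 20,  a_{25} = 18,  a_{26} = 22,  a_{27} = 14,  a_{28} = 30,  a_{29} = 56.
Since a_{29} = a_1 = 56, the sequence is eventually periodic: after a pre-period of length 1 it cycles with period 28.
The value 30 first appears (with k ≥ 1) at a_{28}.

28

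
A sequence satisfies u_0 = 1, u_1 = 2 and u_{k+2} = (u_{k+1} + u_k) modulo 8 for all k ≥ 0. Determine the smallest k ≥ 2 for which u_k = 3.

Listing terms: u_0 = 1,  u_1 = 2,  u_2 = 3,  u_3 = 5,  u_4 = 0,  u_5 = 5,  u_6 = 5,  u_7 = 2,  u_8 = 7,  u_9 = 1,  u_{10} = 0,  u_{11} = 1,  u_{12} = 1,  u_{13} = 2.
Since (u_{12}, u_{13}) = (u_0, u_1) = (1, 2) (two consecutive terms determine the rest), the sequence is periodic with period 12.
The value 3 first appears (with k ≥ 2) at u_2.

2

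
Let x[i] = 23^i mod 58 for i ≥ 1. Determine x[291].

We have x[1] = 23, x[2] = 7, x[3] = 45, x[4] = 49, x[5] = 25, x[6] = 53, x[7] = 1, x[8] = 23.
Since x[8] = x[1] = 23, the sequence is periodic with period 7.
So x[291] = x[1 + ((291-1) mod 7)] = x[4] = 49.

49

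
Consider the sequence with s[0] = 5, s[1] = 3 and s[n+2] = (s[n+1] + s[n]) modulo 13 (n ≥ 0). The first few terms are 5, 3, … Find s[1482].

7

s[0] = 5; s[1] = 3; s[2] = 8; s[3] = 11; s[4] = 6; s[5] = 4; s[6] = 10; s[7] = 1; s[8] = 11; s[9] = 12; s[10] = 10; s[11] = 9; s[12] = 6; s[13] = 2; s[14] = 8; s[15] = 10; s[16] = 5; s[17] = 2; s[18] = 7; s[19] = 9; s[20] = 3; s[21] = 12; s[22] = 2; s[23] = 1; s[24] = 3; s[25] = 4; s[26] = 7; s[27] = 11; s[28] = 5; s[29] = 3.
Since (s[28], s[29]) = (s[0], s[1]) = (5, 3) (two consecutive terms determine the rest), the sequence is periodic with period 28.
So s[1482] = s[0 + ((1482-0) mod 28)] = s[26] = 7.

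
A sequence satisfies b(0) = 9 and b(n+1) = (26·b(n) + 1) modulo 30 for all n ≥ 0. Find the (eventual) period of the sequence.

10

We have b(0) = 9; b(1) = 25; b(2) = 21; b(3) = 7; b(4) = 3; b(5) = 19; b(6) = 15; b(7) = 1; b(8) = 27; b(9) = 13; b(10) = 9.
The sequence repeats with period 10.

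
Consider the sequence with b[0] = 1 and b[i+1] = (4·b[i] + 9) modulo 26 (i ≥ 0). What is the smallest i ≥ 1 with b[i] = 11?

b[0] = 1, b[1] = 13, b[2] = 9, b[3] = 19, b[4] = 7, b[5] = 11, b[6] = 1.
The sequence repeats with period 6.
The value 11 first appears (with i ≥ 1) at b[5].

5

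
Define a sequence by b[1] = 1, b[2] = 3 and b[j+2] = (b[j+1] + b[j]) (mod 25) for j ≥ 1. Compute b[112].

We have b[1] = 1,  b[2] = 3,  b[3] = 4,  b[4] = 7,  b[5] = 11,  b[6] = 18,  b[7] = 4,  b[8] = 22,  b[9] = 1,  b[10] = 23,  b[11] = 24,  b[12] = 22,  b[13] = 21,  b[14] = 18,  b[15] = 14,  b[16] = 7,  b[17] = 21,  b[18] = 3,  b[19] = 24,  b[20] = 2,  b[21] = 1,  b[22] = 3.
The sequence repeats with period 20.
(112 - 1) mod 20 = 11, so b[112] = b[12] = 22.

22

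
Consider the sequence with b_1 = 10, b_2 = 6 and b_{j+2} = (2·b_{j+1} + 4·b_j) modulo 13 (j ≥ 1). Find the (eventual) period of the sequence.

42

We have b_1 = 10, b_2 = 6, b_3 = 0, b_4 = 11, b_5 = 9, b_6 = 10, b_7 = 4, b_8 = 9, b_9 = 8, b_{10} = 0, b_{11} = 6, b_{12} = 12, b_{13} = 9, b_{14} = 1, b_{15} = 12, b_{16} = 2, b_{17} = 0, b_{18} = 8, b_{19} = 3, b_{20} = 12, b_{21} = 10, b_{22} = 3, b_{23} = 7, b_{24} = 0, b_{25} = 2, b_{26} = 4, b_{27} = 3, b_{28} = 9, b_{29} = 4, b_{30} = 5, b_{31} = 0, b_{32} = 7, b_{33} = 1, b_{34} = 4, b_{35} = 12, b_{36} = 1, b_{37} = 11, b_{38} = 0, b_{39} = 5, b_{40} = 10, b_{41} = 1, b_{42} = 3, b_{43} = 10, b_{44} = 6.
The sequence repeats with period 42.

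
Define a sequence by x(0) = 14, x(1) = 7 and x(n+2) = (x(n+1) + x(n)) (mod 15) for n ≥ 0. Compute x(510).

Computing terms: x(0) = 14,  x(1) = 7,  x(2) = 6,  x(3) = 13,  x(4) = 4,  x(5) = 2,  x(6) = 6,  x(7) = 8,  x(8) = 14,  x(9) = 7.
Since (x(8), x(9)) = (x(0), x(1)) = (14, 7) (two consecutive terms determine the rest), the sequence is periodic with period 8.
So x(510) = x(0 + ((510-0) mod 8)) = x(6) = 6.

6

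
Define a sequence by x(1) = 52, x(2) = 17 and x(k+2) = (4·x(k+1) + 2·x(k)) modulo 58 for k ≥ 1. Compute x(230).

46

x(1) = 52; x(2) = 17; x(3) = 56; x(4) = 26; x(5) = 42; x(6) = 46; x(7) = 36; x(8) = 4; x(9) = 30; x(10) = 12; x(11) = 50; x(12) = 50; x(13) = 10; x(14) = 24; x(15) = 0; x(16) = 48; x(17) = 18; x(18) = 52; x(19) = 12; x(20) = 36; x(21) = 52; x(22) = 48; x(23) = 6; x(24) = 4; x(25) = 28; x(26) = 4; x(27) = 14; x(28) = 6; x(29) = 52; x(30) = 46; x(31) = 56; x(32) = 26.
Since (x(31), x(32)) = (x(3), x(4)) = (56, 26) (two consecutive terms determine the rest), the sequence is eventually periodic: after a pre-period of length 2 it cycles with period 28.
For k ≥ 3, x(k) depends only on (k - 3) mod 28. (230 - 3) mod 28 = 3, so x(230) = x(6) = 46.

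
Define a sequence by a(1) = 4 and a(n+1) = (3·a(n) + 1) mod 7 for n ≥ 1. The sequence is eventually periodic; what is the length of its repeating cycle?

Listing terms: a(1) = 4; a(2) = 6; a(3) = 5; a(4) = 2; a(5) = 0; a(6) = 1; a(7) = 4.
The sequence repeats with period 6.

6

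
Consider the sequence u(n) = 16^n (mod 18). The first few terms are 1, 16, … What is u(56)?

u(0) = 1,  u(1) = 16,  u(2) = 4,  u(3) = 10,  u(4) = 16.
Since u(4) = u(1) = 16, the sequence is eventually periodic: after a pre-period of length 1 it cycles with period 3.
For n ≥ 1, u(n) depends only on (n - 1) mod 3. (56 - 1) mod 3 = 1, so u(56) = u(2) = 4.

4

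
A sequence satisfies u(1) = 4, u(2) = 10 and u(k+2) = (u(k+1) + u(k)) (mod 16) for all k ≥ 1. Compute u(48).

Listing terms: u(1) = 4; u(2) = 10; u(3) = 14; u(4) = 8; u(5) = 6; u(6) = 14; u(7) = 4; u(8) = 2; u(9) = 6; u(10) = 8; u(11) = 14; u(12) = 6; u(13) = 4; u(14) = 10.
The sequence repeats with period 12.
So u(48) = u(1 + ((48-1) mod 12)) = u(12) = 6.

6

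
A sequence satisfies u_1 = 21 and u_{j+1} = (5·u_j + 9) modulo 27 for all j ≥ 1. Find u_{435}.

Computing terms: u_1 = 21, u_2 = 6, u_3 = 12, u_4 = 15, u_5 = 3, u_6 = 24, u_7 = 21.
Since u_7 = u_1 = 21, the sequence is periodic with period 6.
(435 - 1) mod 6 = 2, so u_{435} = u_3 = 12.

12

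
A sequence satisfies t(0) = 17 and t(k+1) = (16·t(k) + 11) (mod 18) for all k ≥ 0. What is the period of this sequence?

9

Listing terms: t(0) = 17, t(1) = 13, t(2) = 3, t(3) = 5, t(4) = 1, t(5) = 9, t(6) = 11, t(7) = 7, t(8) = 15, t(9) = 17.
Since t(9) = t(0) = 17, the sequence is periodic with period 9.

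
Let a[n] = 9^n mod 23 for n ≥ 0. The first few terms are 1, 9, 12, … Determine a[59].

6

We have a[0] = 1,  a[1] = 9,  a[2] = 12,  a[3] = 16,  a[4] = 6,  a[5] = 8,  a[6] = 3,  a[7] = 4,  a[8] = 13,  a[9] = 2,  a[10] = 18,  a[11] = 1.
Since a[11] = a[0] = 1, the sequence is periodic with period 11.
(59 - 0) mod 11 = 4, so a[59] = a[4] = 6.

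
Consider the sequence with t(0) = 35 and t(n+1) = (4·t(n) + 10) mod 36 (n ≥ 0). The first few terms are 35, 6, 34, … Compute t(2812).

We have t(0) = 35,  t(1) = 6,  t(2) = 34,  t(3) = 2,  t(4) = 18,  t(5) = 10,  t(6) = 14,  t(7) = 30,  t(8) = 22,  t(9) = 26,  t(10) = 6.
Since t(10) = t(1) = 6, the sequence is eventually periodic: after a pre-period of length 1 it cycles with period 9.
For n ≥ 1, t(n) depends only on (n - 1) mod 9. (2812 - 1) mod 9 = 3, so t(2812) = t(4) = 18.

18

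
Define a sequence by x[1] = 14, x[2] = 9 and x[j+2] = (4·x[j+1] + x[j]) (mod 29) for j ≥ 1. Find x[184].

Computing terms: x[1] = 14, x[2] = 9, x[3] = 21, x[4] = 6, x[5] = 16, x[6] = 12, x[7] = 6, x[8] = 7, x[9] = 5, x[10] = 27, x[11] = 26, x[12] = 15, x[13] = 28, x[14] = 11, x[15] = 14, x[16] = 9.
Since (x[15], x[16]) = (x[1], x[2]) = (14, 9) (two consecutive terms determine the rest), the sequence is periodic with period 14.
(184 - 1) mod 14 = 1, so x[184] = x[2] = 9.

9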